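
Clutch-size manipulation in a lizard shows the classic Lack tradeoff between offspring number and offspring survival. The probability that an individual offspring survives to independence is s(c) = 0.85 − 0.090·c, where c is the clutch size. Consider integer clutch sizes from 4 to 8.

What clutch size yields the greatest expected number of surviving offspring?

5

Expected surviving offspring = c × s(c):
  c=4: 4 × 0.490 = 1.960
  c=5: 5 × 0.400 = 2.000
  c=6: 6 × 0.310 = 1.860
  c=7: 7 × 0.220 = 1.540
  c=8: 8 × 0.130 = 1.040
Maximum at c = 5 (2.000 surviving offspring).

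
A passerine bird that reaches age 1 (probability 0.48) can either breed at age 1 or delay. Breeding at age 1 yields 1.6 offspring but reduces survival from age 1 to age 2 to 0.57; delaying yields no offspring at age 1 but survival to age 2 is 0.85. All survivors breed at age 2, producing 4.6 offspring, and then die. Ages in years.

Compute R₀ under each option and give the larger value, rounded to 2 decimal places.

2.03

breed at age 1: R₀ = 0.48 × (1.6 + 0.57 × 4.6) = 0.48 × 4.2220 = 2.0266
delay to age 2: R₀ = 0.48 × (0.85 × 4.6) = 0.48 × 3.9100 = 1.8768
Higher: breed at age 1 (2.0266).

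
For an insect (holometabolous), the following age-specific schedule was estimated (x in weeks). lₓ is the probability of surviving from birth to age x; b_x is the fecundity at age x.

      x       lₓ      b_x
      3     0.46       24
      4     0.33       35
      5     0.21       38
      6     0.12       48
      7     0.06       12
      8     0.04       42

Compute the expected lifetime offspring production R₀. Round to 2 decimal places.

38.73

R₀ = Σ lₓ b_x:
  age 3: 0.46 × 24 = 11.0400
  age 4: 0.33 × 35 = 11.5500
  age 5: 0.21 × 38 = 7.9800
  age 6: 0.12 × 48 = 5.7600
  age 7: 0.06 × 12 = 0.7200
  age 8: 0.04 × 42 = 1.6800
R₀ = 11.0400 + 11.5500 + 7.9800 + 5.7600 + 0.7200 + 1.6800 = 38.7300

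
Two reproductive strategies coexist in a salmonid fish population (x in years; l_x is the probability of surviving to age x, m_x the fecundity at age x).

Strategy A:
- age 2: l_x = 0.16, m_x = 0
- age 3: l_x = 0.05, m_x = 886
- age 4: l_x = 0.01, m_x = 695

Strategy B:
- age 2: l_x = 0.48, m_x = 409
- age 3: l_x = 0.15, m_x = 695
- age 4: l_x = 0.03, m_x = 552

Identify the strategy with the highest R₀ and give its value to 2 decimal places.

Strategy A: R₀ = 0.16×0 + 0.05×886 + 0.01×695 = 51.2500
Strategy B: R₀ = 0.48×409 + 0.15×695 + 0.03×552 = 317.1300
Highest R₀: strategy B with 317.1300.

317.13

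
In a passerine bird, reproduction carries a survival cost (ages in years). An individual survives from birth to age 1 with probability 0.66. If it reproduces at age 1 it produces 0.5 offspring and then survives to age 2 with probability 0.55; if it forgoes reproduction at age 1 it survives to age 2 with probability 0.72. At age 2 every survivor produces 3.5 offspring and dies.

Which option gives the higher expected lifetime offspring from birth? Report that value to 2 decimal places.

breed at age 1: R₀ = 0.66 × (0.5 + 0.55 × 3.5) = 0.66 × 2.4250 = 1.6005
delay to age 2: R₀ = 0.66 × (0.72 × 3.5) = 0.66 × 2.5200 = 1.6632
Higher: delay to age 2 (1.6632).

1.66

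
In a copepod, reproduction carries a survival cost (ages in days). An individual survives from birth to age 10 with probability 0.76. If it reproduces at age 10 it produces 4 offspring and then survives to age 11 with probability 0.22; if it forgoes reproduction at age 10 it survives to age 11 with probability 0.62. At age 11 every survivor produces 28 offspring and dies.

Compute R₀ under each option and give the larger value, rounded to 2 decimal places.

13.19

breed at age 10: R₀ = 0.76 × (4 + 0.22 × 28) = 0.76 × 10.1600 = 7.7216
delay to age 11: R₀ = 0.76 × (0.62 × 28) = 0.76 × 17.3600 = 13.1936
Higher: delay to age 11 (13.1936).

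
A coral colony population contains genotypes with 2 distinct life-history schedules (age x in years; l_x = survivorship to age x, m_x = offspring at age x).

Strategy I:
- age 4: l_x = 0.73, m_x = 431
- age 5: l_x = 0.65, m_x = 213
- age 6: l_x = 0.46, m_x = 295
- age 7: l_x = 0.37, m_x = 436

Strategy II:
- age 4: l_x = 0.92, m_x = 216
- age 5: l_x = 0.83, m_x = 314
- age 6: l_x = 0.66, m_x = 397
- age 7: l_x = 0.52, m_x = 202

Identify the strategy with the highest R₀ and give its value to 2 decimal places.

Strategy I: R₀ = 0.73×431 + 0.65×213 + 0.46×295 + 0.37×436 = 750.1000
Strategy II: R₀ = 0.92×216 + 0.83×314 + 0.66×397 + 0.52×202 = 826.4000
Highest R₀: strategy II with 826.4000.

826.40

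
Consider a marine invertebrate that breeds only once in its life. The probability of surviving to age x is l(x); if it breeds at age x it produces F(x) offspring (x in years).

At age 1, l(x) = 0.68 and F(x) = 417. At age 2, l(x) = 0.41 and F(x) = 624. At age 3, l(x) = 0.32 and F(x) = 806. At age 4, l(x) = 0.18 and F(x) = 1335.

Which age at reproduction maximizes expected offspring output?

1

Expected offspring if breeding at age x = l(x) × F(x):
  age 1: 0.68 × 417 = 283.560
  age 2: 0.41 × 624 = 255.840
  age 3: 0.32 × 806 = 257.920
  age 4: 0.18 × 1335 = 240.300
Maximum at age 1 (283.560).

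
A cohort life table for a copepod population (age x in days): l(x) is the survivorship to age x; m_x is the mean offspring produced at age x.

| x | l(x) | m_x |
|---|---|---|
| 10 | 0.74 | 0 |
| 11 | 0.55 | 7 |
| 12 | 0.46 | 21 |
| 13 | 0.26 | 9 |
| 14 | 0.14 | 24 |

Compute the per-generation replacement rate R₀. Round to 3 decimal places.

19.210

R₀ = Σ l(x) m_x:
  age 10: 0.74 × 0 = 0.0000
  age 11: 0.55 × 7 = 3.8500
  age 12: 0.46 × 21 = 9.6600
  age 13: 0.26 × 9 = 2.3400
  age 14: 0.14 × 24 = 3.3600
R₀ = 0.0000 + 3.8500 + 9.6600 + 2.3400 + 3.3600 = 19.2100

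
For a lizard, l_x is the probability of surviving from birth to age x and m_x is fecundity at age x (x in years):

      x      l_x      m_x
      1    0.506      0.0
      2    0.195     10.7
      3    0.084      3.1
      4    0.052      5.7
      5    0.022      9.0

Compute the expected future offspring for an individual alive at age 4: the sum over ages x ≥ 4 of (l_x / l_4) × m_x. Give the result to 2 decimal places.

l_4 = 0.052. Conditional survival from age 4 to x is l_x / l_4.
  x=4: (0.052/0.052) × 5.7 = 5.7000
  x=5: (0.022/0.052) × 9.0 = 3.8077
Sum = 5.7000 + 3.8077 = 9.5077

9.51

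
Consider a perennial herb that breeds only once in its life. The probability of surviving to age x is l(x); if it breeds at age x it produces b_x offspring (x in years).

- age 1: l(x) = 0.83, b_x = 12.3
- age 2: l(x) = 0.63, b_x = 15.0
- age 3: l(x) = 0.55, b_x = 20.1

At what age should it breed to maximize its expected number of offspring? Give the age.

Expected offspring if breeding at age x = l(x) × b_x:
  age 1: 0.83 × 12.3 = 10.209
  age 2: 0.63 × 15.0 = 9.450
  age 3: 0.55 × 20.1 = 11.055
Maximum at age 3 (11.055).

3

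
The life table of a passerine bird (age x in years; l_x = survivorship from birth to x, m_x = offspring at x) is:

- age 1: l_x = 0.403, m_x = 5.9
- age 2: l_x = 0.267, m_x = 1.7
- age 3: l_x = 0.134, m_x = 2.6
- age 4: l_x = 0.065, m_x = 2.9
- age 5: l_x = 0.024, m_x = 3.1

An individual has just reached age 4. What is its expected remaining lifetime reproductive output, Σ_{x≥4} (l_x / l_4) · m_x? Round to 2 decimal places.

l_4 = 0.065. Conditional survival from age 4 to x is l_x / l_4.
  x=4: (0.065/0.065) × 2.9 = 2.9000
  x=5: (0.024/0.065) × 3.1 = 1.1446
Sum = 2.9000 + 1.1446 = 4.0446

4.04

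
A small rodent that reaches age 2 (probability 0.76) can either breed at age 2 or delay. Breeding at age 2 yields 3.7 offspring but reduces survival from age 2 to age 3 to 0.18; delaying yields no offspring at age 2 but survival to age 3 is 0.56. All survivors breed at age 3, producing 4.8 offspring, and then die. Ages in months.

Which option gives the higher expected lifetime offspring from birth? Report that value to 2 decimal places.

breed at age 2: R₀ = 0.76 × (3.7 + 0.18 × 4.8) = 0.76 × 4.5640 = 3.4686
delay to age 3: R₀ = 0.76 × (0.56 × 4.8) = 0.76 × 2.6880 = 2.0429
Higher: breed at age 2 (3.4686).

3.47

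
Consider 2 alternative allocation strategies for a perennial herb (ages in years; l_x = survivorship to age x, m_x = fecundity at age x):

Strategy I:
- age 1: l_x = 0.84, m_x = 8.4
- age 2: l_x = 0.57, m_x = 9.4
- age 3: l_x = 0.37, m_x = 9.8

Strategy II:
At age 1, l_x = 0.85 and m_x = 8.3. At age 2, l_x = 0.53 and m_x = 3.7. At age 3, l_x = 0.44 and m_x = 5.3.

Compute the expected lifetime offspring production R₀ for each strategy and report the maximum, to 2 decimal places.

Strategy I: R₀ = 0.84×8.4 + 0.57×9.4 + 0.37×9.8 = 16.0400
Strategy II: R₀ = 0.85×8.3 + 0.53×3.7 + 0.44×5.3 = 11.3480
Highest R₀: strategy I with 16.0400.

16.04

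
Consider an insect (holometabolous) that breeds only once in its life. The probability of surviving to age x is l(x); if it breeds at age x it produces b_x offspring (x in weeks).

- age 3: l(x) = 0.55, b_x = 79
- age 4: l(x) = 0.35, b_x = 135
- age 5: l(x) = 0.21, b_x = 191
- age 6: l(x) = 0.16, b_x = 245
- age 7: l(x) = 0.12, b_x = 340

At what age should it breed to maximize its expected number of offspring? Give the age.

4

Expected offspring if breeding at age x = l(x) × b_x:
  age 3: 0.55 × 79 = 43.450
  age 4: 0.35 × 135 = 47.250
  age 5: 0.21 × 191 = 40.110
  age 6: 0.16 × 245 = 39.200
  age 7: 0.12 × 340 = 40.800
Maximum at age 4 (47.250).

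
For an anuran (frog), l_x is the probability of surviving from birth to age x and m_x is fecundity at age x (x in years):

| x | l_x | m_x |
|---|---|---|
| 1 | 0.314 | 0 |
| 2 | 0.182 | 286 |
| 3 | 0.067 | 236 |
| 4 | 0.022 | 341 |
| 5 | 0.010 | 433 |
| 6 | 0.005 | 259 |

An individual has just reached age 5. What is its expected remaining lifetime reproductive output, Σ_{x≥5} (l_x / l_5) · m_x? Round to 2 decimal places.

562.50

l_5 = 0.010. Conditional survival from age 5 to x is l_x / l_5.
  x=5: (0.010/0.010) × 433 = 433.0000
  x=6: (0.005/0.010) × 259 = 129.5000
Sum = 433.0000 + 129.5000 = 562.5000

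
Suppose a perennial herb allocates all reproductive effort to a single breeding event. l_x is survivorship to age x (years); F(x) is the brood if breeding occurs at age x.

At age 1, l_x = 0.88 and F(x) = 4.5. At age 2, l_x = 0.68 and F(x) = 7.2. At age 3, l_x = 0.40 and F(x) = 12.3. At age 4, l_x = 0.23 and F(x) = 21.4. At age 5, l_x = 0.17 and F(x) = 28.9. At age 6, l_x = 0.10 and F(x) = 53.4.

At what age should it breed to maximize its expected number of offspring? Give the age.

Expected offspring if breeding at age x = l_x × F(x):
  age 1: 0.88 × 4.5 = 3.960
  age 2: 0.68 × 7.2 = 4.896
  age 3: 0.40 × 12.3 = 4.920
  age 4: 0.23 × 21.4 = 4.922
  age 5: 0.17 × 28.9 = 4.913
  age 6: 0.10 × 53.4 = 5.340
Maximum at age 6 (5.340).

6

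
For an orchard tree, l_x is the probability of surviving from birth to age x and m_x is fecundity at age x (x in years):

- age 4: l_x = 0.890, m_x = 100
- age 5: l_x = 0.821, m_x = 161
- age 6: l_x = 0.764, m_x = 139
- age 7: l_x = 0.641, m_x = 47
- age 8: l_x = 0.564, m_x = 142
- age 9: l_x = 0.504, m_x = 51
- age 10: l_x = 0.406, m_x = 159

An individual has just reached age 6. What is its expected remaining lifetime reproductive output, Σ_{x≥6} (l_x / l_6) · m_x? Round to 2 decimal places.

l_6 = 0.764. Conditional survival from age 6 to x is l_x / l_6.
  x=6: (0.764/0.764) × 139 = 139.0000
  x=7: (0.641/0.764) × 47 = 39.4332
  x=8: (0.564/0.764) × 142 = 104.8272
  x=9: (0.504/0.764) × 51 = 33.6440
  x=10: (0.406/0.764) × 159 = 84.4948
Sum = 139.0000 + 39.4332 + 104.8272 + 33.6440 + 84.4948 = 401.3992

401.40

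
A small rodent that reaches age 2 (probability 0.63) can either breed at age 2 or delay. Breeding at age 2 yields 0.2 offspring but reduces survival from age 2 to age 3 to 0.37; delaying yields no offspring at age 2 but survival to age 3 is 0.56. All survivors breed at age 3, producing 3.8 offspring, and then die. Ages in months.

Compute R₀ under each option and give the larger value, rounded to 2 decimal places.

breed at age 2: R₀ = 0.63 × (0.2 + 0.37 × 3.8) = 0.63 × 1.6060 = 1.0118
delay to age 3: R₀ = 0.63 × (0.56 × 3.8) = 0.63 × 2.1280 = 1.3406
Higher: delay to age 3 (1.3406).

1.34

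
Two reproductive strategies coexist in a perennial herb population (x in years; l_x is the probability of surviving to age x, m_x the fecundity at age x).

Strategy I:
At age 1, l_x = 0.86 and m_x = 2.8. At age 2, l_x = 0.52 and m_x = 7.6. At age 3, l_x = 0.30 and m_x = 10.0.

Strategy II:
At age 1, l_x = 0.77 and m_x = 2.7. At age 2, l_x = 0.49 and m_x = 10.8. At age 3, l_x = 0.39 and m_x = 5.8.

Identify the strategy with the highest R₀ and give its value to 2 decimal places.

Strategy I: R₀ = 0.86×2.8 + 0.52×7.6 + 0.30×10.0 = 9.3600
Strategy II: R₀ = 0.77×2.7 + 0.49×10.8 + 0.39×5.8 = 9.6330
Highest R₀: strategy II with 9.6330.

9.63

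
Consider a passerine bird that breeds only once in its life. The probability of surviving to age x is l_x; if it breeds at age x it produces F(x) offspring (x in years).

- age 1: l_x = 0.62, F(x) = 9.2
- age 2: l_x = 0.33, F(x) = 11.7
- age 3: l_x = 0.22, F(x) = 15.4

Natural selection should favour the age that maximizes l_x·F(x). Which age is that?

1

Expected offspring if breeding at age x = l_x × F(x):
  age 1: 0.62 × 9.2 = 5.704
  age 2: 0.33 × 11.7 = 3.861
  age 3: 0.22 × 15.4 = 3.388
Maximum at age 1 (5.704).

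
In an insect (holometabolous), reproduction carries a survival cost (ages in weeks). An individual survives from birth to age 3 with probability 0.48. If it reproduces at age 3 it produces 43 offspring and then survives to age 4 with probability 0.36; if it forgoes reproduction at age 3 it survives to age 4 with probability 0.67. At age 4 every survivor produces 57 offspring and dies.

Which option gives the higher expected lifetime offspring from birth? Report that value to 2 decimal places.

30.49

breed at age 3: R₀ = 0.48 × (43 + 0.36 × 57) = 0.48 × 63.5200 = 30.4896
delay to age 4: R₀ = 0.48 × (0.67 × 57) = 0.48 × 38.1900 = 18.3312
Higher: breed at age 3 (30.4896).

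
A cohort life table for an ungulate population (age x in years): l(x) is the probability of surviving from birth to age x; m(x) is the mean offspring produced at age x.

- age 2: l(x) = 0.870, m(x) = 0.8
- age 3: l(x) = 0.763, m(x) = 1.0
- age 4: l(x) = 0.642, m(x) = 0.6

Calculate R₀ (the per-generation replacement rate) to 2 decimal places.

R₀ = Σ l(x) m(x):
  age 2: 0.870 × 0.8 = 0.6960
  age 3: 0.763 × 1.0 = 0.7630
  age 4: 0.642 × 0.6 = 0.3852
R₀ = 0.6960 + 0.7630 + 0.3852 = 1.8442

1.84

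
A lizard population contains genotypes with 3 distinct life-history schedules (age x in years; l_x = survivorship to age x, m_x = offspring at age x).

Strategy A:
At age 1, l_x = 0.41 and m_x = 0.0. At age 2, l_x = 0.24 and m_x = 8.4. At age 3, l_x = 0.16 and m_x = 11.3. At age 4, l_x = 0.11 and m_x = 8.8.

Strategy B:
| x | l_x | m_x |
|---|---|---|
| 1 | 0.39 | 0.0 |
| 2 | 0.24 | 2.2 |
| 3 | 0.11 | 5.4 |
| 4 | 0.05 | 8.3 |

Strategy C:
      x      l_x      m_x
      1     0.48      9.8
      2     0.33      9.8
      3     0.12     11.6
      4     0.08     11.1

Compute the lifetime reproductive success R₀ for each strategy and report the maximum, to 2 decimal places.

Strategy A: R₀ = 0.41×0.0 + 0.24×8.4 + 0.16×11.3 + 0.11×8.8 = 4.7920
Strategy B: R₀ = 0.39×0.0 + 0.24×2.2 + 0.11×5.4 + 0.05×8.3 = 1.5370
Strategy C: R₀ = 0.48×9.8 + 0.33×9.8 + 0.12×11.6 + 0.08×11.1 = 10.2180
Highest R₀: strategy C with 10.2180.

10.22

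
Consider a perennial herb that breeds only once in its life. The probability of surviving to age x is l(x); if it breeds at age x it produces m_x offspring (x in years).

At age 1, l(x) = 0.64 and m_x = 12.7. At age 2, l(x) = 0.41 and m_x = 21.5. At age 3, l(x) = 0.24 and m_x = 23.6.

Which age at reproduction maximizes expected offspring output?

2

Expected offspring if breeding at age x = l(x) × m_x:
  age 1: 0.64 × 12.7 = 8.128
  age 2: 0.41 × 21.5 = 8.815
  age 3: 0.24 × 23.6 = 5.664
Maximum at age 2 (8.815).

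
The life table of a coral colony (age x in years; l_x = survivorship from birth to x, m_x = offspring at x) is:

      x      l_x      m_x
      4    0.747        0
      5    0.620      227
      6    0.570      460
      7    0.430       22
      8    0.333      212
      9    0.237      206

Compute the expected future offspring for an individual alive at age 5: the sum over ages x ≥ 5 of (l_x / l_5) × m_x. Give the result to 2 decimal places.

l_5 = 0.620. Conditional survival from age 5 to x is l_x / l_5.
  x=5: (0.620/0.620) × 227 = 227.0000
  x=6: (0.570/0.620) × 460 = 422.9032
  x=7: (0.430/0.620) × 22 = 15.2581
  x=8: (0.333/0.620) × 212 = 113.8645
  x=9: (0.237/0.620) × 206 = 78.7452
Sum = 227.0000 + 422.9032 + 15.2581 + 113.8645 + 78.7452 = 857.7710

857.77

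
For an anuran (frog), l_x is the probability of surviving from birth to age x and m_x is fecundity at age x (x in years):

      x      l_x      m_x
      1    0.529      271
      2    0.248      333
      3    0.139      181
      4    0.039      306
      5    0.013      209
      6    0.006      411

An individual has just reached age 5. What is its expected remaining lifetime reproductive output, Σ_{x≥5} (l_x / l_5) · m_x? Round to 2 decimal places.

398.69

l_5 = 0.013. Conditional survival from age 5 to x is l_x / l_5.
  x=5: (0.013/0.013) × 209 = 209.0000
  x=6: (0.006/0.013) × 411 = 189.6923
Sum = 209.0000 + 189.6923 = 398.6923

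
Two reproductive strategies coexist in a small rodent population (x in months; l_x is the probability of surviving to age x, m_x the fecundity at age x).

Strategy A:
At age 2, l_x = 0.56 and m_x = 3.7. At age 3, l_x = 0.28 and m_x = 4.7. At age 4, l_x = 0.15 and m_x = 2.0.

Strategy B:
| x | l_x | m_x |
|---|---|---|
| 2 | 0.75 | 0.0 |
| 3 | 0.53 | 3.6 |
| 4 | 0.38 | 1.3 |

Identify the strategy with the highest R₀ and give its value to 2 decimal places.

Strategy A: R₀ = 0.56×3.7 + 0.28×4.7 + 0.15×2.0 = 3.6880
Strategy B: R₀ = 0.75×0.0 + 0.53×3.6 + 0.38×1.3 = 2.4020
Highest R₀: strategy A with 3.6880.

3.69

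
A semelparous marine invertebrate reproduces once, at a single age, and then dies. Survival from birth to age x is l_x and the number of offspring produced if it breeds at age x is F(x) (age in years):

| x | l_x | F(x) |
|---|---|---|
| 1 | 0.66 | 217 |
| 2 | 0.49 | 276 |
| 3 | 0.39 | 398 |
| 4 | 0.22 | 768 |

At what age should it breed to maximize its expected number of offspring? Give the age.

4

Expected offspring if breeding at age x = l_x × F(x):
  age 1: 0.66 × 217 = 143.220
  age 2: 0.49 × 276 = 135.240
  age 3: 0.39 × 398 = 155.220
  age 4: 0.22 × 768 = 168.960
Maximum at age 4 (168.960).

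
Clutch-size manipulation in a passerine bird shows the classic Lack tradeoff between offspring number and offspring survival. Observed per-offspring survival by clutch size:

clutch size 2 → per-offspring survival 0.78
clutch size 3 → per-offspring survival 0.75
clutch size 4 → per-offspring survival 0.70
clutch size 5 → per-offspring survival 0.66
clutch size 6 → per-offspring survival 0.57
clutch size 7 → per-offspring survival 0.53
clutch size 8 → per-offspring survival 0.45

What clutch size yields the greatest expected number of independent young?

7

Expected independent young = c × s(c):
  c=2: 2 × 0.78 = 1.560
  c=3: 3 × 0.75 = 2.250
  c=4: 4 × 0.70 = 2.800
  c=5: 5 × 0.66 = 3.300
  c=6: 6 × 0.57 = 3.420
  c=7: 7 × 0.53 = 3.710
  c=8: 8 × 0.45 = 3.600
Maximum at c = 7 (3.710 independent young).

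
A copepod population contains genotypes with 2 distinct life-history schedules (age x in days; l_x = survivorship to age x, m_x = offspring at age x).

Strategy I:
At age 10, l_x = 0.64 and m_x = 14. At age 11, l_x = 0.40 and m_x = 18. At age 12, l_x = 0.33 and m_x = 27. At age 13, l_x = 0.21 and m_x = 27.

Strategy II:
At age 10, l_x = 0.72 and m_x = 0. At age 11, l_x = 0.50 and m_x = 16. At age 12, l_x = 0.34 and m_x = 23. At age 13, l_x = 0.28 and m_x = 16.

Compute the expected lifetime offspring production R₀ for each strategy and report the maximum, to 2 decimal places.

30.74

Strategy I: R₀ = 0.64×14 + 0.40×18 + 0.33×27 + 0.21×27 = 30.7400
Strategy II: R₀ = 0.72×0 + 0.50×16 + 0.34×23 + 0.28×16 = 20.3000
Highest R₀: strategy I with 30.7400.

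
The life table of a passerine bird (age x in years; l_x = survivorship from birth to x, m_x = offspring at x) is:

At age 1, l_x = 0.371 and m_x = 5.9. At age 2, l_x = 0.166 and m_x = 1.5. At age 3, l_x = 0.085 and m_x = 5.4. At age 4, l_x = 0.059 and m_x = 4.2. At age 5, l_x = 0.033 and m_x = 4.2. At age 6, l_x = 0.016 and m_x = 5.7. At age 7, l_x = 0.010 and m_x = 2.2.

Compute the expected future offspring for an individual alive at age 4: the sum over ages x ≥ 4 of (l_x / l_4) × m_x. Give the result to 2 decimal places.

8.47

l_4 = 0.059. Conditional survival from age 4 to x is l_x / l_4.
  x=4: (0.059/0.059) × 4.2 = 4.2000
  x=5: (0.033/0.059) × 4.2 = 2.3492
  x=6: (0.016/0.059) × 5.7 = 1.5458
  x=7: (0.010/0.059) × 2.2 = 0.3729
Sum = 4.2000 + 2.3492 + 1.5458 + 0.3729 = 8.4678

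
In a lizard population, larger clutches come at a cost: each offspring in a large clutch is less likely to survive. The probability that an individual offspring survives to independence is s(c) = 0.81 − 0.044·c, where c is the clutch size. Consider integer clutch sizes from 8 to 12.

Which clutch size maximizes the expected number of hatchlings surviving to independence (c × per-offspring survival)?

9

Expected hatchlings surviving to independence = c × s(c):
  c=8: 8 × 0.458 = 3.664
  c=9: 9 × 0.414 = 3.726
  c=10: 10 × 0.370 = 3.700
  c=11: 11 × 0.326 = 3.586
  c=12: 12 × 0.282 = 3.384
Maximum at c = 9 (3.726 hatchlings surviving to independence).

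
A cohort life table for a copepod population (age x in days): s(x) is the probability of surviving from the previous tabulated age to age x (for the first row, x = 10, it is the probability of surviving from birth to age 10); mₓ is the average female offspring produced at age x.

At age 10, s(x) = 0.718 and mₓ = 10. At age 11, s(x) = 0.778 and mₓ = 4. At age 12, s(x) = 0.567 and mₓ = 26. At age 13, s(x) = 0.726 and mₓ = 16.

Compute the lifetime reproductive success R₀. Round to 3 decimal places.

21.328

Survivorship from birth: l_x = s_10·s_11·…·s_x.
  l_10 = 0.71800
  l_11 = 0.55860
  l_12 = 0.31673
  l_13 = 0.22994
R₀ = Σ l_x mₓ:
  age 10: 0.71800 × 10 = 7.1800
  age 11: 0.55860 × 4 = 2.2344
  age 12: 0.31673 × 26 = 8.2350
  age 13: 0.22994 × 16 = 3.6790
R₀ = 7.1800 + 2.2344 + 8.2350 + 3.6790 = 21.3284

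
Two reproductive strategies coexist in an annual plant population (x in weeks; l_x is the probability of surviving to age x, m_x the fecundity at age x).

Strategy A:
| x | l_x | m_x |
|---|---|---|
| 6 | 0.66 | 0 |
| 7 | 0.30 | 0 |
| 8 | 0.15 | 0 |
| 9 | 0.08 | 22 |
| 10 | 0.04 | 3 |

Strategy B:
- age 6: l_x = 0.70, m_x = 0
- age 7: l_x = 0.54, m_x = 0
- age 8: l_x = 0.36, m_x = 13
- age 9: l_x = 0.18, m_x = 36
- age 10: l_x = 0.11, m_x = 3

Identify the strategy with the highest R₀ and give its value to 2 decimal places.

11.49

Strategy A: R₀ = 0.66×0 + 0.30×0 + 0.15×0 + 0.08×22 + 0.04×3 = 1.8800
Strategy B: R₀ = 0.70×0 + 0.54×0 + 0.36×13 + 0.18×36 + 0.11×3 = 11.4900
Highest R₀: strategy B with 11.4900.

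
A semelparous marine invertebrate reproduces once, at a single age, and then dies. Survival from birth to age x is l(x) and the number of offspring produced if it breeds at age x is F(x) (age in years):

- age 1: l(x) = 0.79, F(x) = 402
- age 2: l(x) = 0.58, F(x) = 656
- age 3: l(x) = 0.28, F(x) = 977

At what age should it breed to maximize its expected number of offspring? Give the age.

2

Expected offspring if breeding at age x = l(x) × F(x):
  age 1: 0.79 × 402 = 317.580
  age 2: 0.58 × 656 = 380.480
  age 3: 0.28 × 977 = 273.560
Maximum at age 2 (380.480).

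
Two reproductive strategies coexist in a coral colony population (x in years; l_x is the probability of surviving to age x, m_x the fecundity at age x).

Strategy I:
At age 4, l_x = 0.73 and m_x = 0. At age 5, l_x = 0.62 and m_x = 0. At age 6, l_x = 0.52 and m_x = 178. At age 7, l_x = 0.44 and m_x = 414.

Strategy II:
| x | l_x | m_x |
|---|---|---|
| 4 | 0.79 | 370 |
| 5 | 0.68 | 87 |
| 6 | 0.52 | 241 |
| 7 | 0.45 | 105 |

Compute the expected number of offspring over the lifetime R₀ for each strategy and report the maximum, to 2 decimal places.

Strategy I: R₀ = 0.73×0 + 0.62×0 + 0.52×178 + 0.44×414 = 274.7200
Strategy II: R₀ = 0.79×370 + 0.68×87 + 0.52×241 + 0.45×105 = 524.0300
Highest R₀: strategy II with 524.0300.

524.03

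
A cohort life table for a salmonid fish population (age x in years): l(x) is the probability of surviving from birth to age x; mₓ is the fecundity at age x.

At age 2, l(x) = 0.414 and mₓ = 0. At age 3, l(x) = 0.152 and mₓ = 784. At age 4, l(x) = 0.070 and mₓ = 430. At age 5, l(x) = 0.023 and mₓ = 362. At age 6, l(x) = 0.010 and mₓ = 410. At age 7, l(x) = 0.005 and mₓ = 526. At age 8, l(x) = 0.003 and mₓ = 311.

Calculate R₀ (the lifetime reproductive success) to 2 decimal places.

165.26

R₀ = Σ l(x) mₓ:
  age 2: 0.414 × 0 = 0.0000
  age 3: 0.152 × 784 = 119.1680
  age 4: 0.070 × 430 = 30.1000
  age 5: 0.023 × 362 = 8.3260
  age 6: 0.010 × 410 = 4.1000
  age 7: 0.005 × 526 = 2.6300
  age 8: 0.003 × 311 = 0.9330
R₀ = 0.0000 + 119.1680 + 30.1000 + 8.3260 + 4.1000 + 2.6300 + 0.9330 = 165.2570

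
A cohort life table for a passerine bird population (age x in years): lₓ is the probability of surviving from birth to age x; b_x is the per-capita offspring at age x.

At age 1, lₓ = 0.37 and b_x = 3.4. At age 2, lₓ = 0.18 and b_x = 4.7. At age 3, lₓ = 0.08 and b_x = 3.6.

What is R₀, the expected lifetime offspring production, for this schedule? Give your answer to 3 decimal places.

R₀ = Σ lₓ b_x:
  age 1: 0.37 × 3.4 = 1.2580
  age 2: 0.18 × 4.7 = 0.8460
  age 3: 0.08 × 3.6 = 0.2880
R₀ = 1.2580 + 0.8460 + 0.2880 = 2.3920

2.392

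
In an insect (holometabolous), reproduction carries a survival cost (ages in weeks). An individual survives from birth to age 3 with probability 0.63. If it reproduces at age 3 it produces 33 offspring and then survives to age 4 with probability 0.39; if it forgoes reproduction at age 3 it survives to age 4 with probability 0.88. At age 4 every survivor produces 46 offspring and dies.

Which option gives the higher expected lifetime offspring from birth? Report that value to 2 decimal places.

breed at age 3: R₀ = 0.63 × (33 + 0.39 × 46) = 0.63 × 50.9400 = 32.0922
delay to age 4: R₀ = 0.63 × (0.88 × 46) = 0.63 × 40.4800 = 25.5024
Higher: breed at age 3 (32.0922).

32.09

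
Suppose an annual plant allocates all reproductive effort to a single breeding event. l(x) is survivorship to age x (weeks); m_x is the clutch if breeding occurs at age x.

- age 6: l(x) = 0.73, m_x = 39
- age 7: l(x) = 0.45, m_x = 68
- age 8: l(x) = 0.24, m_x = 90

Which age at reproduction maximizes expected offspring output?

7

Expected offspring if breeding at age x = l(x) × m_x:
  age 6: 0.73 × 39 = 28.470
  age 7: 0.45 × 68 = 30.600
  age 8: 0.24 × 90 = 21.600
Maximum at age 7 (30.600).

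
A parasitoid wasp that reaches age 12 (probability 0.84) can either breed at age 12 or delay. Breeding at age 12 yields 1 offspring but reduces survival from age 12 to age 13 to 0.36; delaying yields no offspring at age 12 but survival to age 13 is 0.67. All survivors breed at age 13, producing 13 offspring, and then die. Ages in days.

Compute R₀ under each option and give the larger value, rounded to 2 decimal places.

7.32

breed at age 12: R₀ = 0.84 × (1 + 0.36 × 13) = 0.84 × 5.6800 = 4.7712
delay to age 13: R₀ = 0.84 × (0.67 × 13) = 0.84 × 8.7100 = 7.3164
Higher: delay to age 13 (7.3164).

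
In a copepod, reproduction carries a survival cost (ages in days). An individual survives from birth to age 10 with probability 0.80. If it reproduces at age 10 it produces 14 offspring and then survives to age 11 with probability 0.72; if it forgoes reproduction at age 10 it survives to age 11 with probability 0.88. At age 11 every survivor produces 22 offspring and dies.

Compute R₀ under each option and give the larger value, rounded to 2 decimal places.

23.87

breed at age 10: R₀ = 0.80 × (14 + 0.72 × 22) = 0.80 × 29.8400 = 23.8720
delay to age 11: R₀ = 0.80 × (0.88 × 22) = 0.80 × 19.3600 = 15.4880
Higher: breed at age 10 (23.8720).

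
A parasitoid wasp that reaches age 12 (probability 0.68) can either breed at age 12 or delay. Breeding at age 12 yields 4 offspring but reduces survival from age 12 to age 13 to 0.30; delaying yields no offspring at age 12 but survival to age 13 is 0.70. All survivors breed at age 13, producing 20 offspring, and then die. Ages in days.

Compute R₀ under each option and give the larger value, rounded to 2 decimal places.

9.52

breed at age 12: R₀ = 0.68 × (4 + 0.30 × 20) = 0.68 × 10.0000 = 6.8000
delay to age 13: R₀ = 0.68 × (0.70 × 20) = 0.68 × 14.0000 = 9.5200
Higher: delay to age 13 (9.5200).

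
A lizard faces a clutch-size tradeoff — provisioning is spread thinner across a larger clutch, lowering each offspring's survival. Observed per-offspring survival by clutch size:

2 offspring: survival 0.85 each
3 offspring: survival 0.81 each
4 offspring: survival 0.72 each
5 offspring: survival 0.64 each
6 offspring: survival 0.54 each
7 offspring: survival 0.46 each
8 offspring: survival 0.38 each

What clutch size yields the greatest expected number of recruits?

6

Expected recruits = c × s(c):
  c=2: 2 × 0.85 = 1.700
  c=3: 3 × 0.81 = 2.430
  c=4: 4 × 0.72 = 2.880
  c=5: 5 × 0.64 = 3.200
  c=6: 6 × 0.54 = 3.240
  c=7: 7 × 0.46 = 3.220
  c=8: 8 × 0.38 = 3.040
Maximum at c = 6 (3.240 recruits).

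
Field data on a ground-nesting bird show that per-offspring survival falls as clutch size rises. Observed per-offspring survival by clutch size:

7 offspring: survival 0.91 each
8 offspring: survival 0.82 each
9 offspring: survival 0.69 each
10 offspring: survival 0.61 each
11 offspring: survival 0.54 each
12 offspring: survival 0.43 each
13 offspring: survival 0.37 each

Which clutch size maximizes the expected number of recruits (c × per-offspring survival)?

8

Expected recruits = c × s(c):
  c=7: 7 × 0.91 = 6.370
  c=8: 8 × 0.82 = 6.560
  c=9: 9 × 0.69 = 6.210
  c=10: 10 × 0.61 = 6.100
  c=11: 11 × 0.54 = 5.940
  c=12: 12 × 0.43 = 5.160
  c=13: 13 × 0.37 = 4.810
Maximum at c = 8 (6.560 recruits).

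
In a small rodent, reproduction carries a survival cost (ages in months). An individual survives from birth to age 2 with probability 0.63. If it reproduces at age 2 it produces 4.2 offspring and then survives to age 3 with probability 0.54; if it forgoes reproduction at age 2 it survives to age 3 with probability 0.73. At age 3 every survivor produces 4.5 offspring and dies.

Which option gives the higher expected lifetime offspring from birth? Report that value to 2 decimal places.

breed at age 2: R₀ = 0.63 × (4.2 + 0.54 × 4.5) = 0.63 × 6.6300 = 4.1769
delay to age 3: R₀ = 0.63 × (0.73 × 4.5) = 0.63 × 3.2850 = 2.0696
Higher: breed at age 2 (4.1769).

4.18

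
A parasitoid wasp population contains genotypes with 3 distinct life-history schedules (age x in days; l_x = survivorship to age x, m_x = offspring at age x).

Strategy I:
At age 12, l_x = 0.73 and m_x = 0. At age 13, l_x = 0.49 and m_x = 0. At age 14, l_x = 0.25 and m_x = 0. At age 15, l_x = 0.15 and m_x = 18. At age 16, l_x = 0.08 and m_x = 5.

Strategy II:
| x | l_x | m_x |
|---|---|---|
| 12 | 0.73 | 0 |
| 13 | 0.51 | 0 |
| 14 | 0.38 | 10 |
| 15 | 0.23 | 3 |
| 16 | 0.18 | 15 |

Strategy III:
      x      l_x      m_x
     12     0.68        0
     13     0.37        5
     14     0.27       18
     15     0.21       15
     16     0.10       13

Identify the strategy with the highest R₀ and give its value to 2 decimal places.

11.16

Strategy I: R₀ = 0.73×0 + 0.49×0 + 0.25×0 + 0.15×18 + 0.08×5 = 3.1000
Strategy II: R₀ = 0.73×0 + 0.51×0 + 0.38×10 + 0.23×3 + 0.18×15 = 7.1900
Strategy III: R₀ = 0.68×0 + 0.37×5 + 0.27×18 + 0.21×15 + 0.10×13 = 11.1600
Highest R₀: strategy III with 11.1600.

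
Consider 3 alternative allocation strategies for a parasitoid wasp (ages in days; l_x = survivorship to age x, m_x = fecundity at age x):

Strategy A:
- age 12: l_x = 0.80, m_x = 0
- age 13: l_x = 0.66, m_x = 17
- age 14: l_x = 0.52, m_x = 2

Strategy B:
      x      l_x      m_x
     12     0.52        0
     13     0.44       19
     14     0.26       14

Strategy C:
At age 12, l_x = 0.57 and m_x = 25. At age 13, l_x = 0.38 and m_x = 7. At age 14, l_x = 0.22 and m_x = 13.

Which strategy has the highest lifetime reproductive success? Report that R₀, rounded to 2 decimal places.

19.77

Strategy A: R₀ = 0.80×0 + 0.66×17 + 0.52×2 = 12.2600
Strategy B: R₀ = 0.52×0 + 0.44×19 + 0.26×14 = 12.0000
Strategy C: R₀ = 0.57×25 + 0.38×7 + 0.22×13 = 19.7700
Highest R₀: strategy C with 19.7700.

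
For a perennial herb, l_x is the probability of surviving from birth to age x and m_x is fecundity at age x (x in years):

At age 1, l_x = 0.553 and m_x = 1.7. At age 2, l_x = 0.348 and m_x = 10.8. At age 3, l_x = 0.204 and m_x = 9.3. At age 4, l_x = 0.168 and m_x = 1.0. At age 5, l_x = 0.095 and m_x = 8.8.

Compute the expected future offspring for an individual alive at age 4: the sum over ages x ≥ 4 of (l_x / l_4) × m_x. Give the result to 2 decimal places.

5.98

l_4 = 0.168. Conditional survival from age 4 to x is l_x / l_4.
  x=4: (0.168/0.168) × 1.0 = 1.0000
  x=5: (0.095/0.168) × 8.8 = 4.9762
Sum = 1.0000 + 4.9762 = 5.9762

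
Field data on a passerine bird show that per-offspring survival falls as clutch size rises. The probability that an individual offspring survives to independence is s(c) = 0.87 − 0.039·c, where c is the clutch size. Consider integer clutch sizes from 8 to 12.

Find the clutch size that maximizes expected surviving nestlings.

Expected surviving nestlings = c × s(c):
  c=8: 8 × 0.558 = 4.464
  c=9: 9 × 0.519 = 4.671
  c=10: 10 × 0.480 = 4.800
  c=11: 11 × 0.441 = 4.851
  c=12: 12 × 0.402 = 4.824
Maximum at c = 11 (4.851 surviving nestlings).

11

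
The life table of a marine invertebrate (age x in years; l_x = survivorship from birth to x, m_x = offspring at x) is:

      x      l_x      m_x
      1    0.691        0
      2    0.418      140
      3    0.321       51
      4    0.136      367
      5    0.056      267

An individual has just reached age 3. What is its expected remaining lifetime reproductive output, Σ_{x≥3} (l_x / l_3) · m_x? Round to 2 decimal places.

l_3 = 0.321. Conditional survival from age 3 to x is l_x / l_3.
  x=3: (0.321/0.321) × 51 = 51.0000
  x=4: (0.136/0.321) × 367 = 155.4891
  x=5: (0.056/0.321) × 267 = 46.5794
Sum = 51.0000 + 155.4891 + 46.5794 = 253.0685

253.07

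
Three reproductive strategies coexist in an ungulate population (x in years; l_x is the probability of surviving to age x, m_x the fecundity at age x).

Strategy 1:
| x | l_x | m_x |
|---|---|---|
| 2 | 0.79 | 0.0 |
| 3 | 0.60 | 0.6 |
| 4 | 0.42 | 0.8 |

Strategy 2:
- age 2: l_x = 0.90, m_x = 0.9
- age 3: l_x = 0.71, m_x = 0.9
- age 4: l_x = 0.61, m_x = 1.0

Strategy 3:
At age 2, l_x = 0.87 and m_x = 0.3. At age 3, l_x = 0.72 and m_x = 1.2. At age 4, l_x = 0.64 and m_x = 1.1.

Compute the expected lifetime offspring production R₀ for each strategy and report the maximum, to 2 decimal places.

Strategy 1: R₀ = 0.79×0.0 + 0.60×0.6 + 0.42×0.8 = 0.6960
Strategy 2: R₀ = 0.90×0.9 + 0.71×0.9 + 0.61×1.0 = 2.0590
Strategy 3: R₀ = 0.87×0.3 + 0.72×1.2 + 0.64×1.1 = 1.8290
Highest R₀: strategy 2 with 2.0590.

2.06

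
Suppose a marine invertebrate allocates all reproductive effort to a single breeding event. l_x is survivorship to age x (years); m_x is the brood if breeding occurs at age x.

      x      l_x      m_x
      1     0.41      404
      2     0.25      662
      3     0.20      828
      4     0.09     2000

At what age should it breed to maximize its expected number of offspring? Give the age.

4

Expected offspring if breeding at age x = l_x × m_x:
  age 1: 0.41 × 404 = 165.640
  age 2: 0.25 × 662 = 165.500
  age 3: 0.20 × 828 = 165.600
  age 4: 0.09 × 2000 = 180.000
Maximum at age 4 (180.000).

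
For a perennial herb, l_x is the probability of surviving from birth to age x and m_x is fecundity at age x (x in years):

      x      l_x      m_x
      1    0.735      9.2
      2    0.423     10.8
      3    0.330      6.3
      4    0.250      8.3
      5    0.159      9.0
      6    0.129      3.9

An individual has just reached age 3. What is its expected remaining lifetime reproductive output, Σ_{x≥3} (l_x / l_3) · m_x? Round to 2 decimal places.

l_3 = 0.330. Conditional survival from age 3 to x is l_x / l_3.
  x=3: (0.330/0.330) × 6.3 = 6.3000
  x=4: (0.250/0.330) × 8.3 = 6.2879
  x=5: (0.159/0.330) × 9.0 = 4.3364
  x=6: (0.129/0.330) × 3.9 = 1.5245
Sum = 6.3000 + 6.2879 + 4.3364 + 1.5245 = 18.4488

18.45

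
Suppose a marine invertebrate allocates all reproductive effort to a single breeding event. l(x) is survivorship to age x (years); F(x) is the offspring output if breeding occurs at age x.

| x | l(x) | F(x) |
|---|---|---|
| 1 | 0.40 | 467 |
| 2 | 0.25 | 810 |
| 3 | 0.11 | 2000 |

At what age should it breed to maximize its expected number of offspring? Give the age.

3

Expected offspring if breeding at age x = l(x) × F(x):
  age 1: 0.40 × 467 = 186.800
  age 2: 0.25 × 810 = 202.500
  age 3: 0.11 × 2000 = 220.000
Maximum at age 3 (220.000).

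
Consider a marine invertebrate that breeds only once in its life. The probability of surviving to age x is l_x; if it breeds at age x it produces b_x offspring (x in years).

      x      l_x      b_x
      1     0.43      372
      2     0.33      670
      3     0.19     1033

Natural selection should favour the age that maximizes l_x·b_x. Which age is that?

Expected offspring if breeding at age x = l_x × b_x:
  age 1: 0.43 × 372 = 159.960
  age 2: 0.33 × 670 = 221.100
  age 3: 0.19 × 1033 = 196.270
Maximum at age 2 (221.100).

2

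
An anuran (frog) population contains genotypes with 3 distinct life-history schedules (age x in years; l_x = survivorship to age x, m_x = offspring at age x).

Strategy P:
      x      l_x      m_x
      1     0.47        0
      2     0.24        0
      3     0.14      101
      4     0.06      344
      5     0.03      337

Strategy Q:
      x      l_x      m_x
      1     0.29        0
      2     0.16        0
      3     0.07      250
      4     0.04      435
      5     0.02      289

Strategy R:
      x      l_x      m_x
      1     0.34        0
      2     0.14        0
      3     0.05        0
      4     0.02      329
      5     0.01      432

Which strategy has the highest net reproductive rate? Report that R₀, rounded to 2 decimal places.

Strategy P: R₀ = 0.47×0 + 0.24×0 + 0.14×101 + 0.06×344 + 0.03×337 = 44.8900
Strategy Q: R₀ = 0.29×0 + 0.16×0 + 0.07×250 + 0.04×435 + 0.02×289 = 40.6800
Strategy R: R₀ = 0.34×0 + 0.14×0 + 0.05×0 + 0.02×329 + 0.01×432 = 10.9000
Highest R₀: strategy P with 44.8900.

44.89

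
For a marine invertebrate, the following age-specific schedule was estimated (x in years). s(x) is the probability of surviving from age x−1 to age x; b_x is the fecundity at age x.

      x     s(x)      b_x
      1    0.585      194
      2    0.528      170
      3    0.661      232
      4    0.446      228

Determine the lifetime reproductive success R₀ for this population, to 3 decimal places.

Survivorship from birth: l_x = s_1·s_2·…·s_x.
  l_1 = 0.58500
  l_2 = 0.30888
  l_3 = 0.20417
  l_4 = 0.09106
R₀ = Σ l_x b_x:
  age 1: 0.58500 × 194 = 113.4900
  age 2: 0.30888 × 170 = 52.5096
  age 3: 0.20417 × 232 = 47.3674
  age 4: 0.09106 × 228 = 20.7617
R₀ = 113.4900 + 52.5096 + 47.3674 + 20.7617 = 234.1287

234.129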